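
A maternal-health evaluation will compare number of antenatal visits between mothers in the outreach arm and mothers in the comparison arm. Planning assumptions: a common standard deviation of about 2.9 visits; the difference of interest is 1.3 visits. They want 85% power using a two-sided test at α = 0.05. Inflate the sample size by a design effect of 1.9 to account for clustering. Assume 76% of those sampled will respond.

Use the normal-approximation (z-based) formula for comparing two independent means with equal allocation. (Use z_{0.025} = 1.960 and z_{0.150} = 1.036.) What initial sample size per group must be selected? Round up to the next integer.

n = (z_{α/2} + z_β)² · (σ₁² + σ₂²) / δ²
  = (1.960 + 1.036)² · (2·2.9² = 16.82) / 1.3²
  = 8.9760 · 16.82 / 1.69
  = 89.34
Design effect: 1.9 × 89.34 = 169.74.
Adjust for 76% response: 169.74 / 0.76 = 223.34.
Round up → n = 224 per group.

n = 224 per group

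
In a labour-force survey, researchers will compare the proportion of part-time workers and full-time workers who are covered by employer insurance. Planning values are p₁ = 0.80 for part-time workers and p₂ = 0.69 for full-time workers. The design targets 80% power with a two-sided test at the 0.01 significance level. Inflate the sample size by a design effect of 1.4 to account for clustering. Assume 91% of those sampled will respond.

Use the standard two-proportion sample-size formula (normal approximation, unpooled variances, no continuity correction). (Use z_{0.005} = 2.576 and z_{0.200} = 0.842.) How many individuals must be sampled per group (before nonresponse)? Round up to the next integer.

n = (z_{α/2} + z_β)² · [p₁(1−p₁) + p₂(1−p₂)] / (p₁ − p₂)²
  = (2.576 + 0.842)² · (0.80·0.20 + 0.69·0.31) / (0.11)²
  = (3.418)² · (0.1600 + 0.2139) / 0.0121
  = 11.6827 · 0.3739 / 0.0121
  = 361.01
Design effect: 1.4 × 361.01 = 505.41.
Adjust for 91% response: 505.41 / 0.91 = 555.39.
Round up → n = 556 per group.

n = 556 per group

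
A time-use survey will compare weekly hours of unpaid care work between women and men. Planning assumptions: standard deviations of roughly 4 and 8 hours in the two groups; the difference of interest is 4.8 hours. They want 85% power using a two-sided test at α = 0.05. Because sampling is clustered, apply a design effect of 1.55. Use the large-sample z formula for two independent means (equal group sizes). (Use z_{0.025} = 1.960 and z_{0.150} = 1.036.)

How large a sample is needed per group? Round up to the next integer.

n = 49 per group

n = (z_{α/2} + z_β)² · (σ₁² + σ₂²) / δ²
  = (1.960 + 1.036)² · (4² + 8² = 80) / 4.8²
  = 8.9760 · 80 / 23.04
  = 31.17
Design effect: 1.55 × 31.17 = 48.31.
Round up → n = 49 per group.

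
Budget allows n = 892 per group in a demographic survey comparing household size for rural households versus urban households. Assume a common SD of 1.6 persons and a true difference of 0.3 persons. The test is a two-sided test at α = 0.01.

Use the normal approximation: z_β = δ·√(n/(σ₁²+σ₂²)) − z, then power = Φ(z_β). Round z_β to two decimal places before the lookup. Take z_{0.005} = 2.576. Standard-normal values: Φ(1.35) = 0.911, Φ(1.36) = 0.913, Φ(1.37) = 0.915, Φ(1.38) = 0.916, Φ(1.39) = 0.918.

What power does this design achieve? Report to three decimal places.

Power ≈ 0.916

z_β = δ·√(n/(σ₁²+σ₂²)) − z_{α/2}
    = 0.3 · √(892/5.12) − 2.576
    = 0.3 · 13.19920 − 2.576
    = 3.9598 − 2.576 = 1.3838 → 1.38
Power = Φ(1.38) = 0.916.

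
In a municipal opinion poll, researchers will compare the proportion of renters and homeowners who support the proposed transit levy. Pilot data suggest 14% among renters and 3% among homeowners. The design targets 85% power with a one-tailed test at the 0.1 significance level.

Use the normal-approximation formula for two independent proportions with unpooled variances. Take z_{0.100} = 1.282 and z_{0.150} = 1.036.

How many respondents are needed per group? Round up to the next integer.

n = (z_α + z_β)² · [p₁(1−p₁) + p₂(1−p₂)] / (p₁ − p₂)²
  = (1.282 + 1.036)² · (0.14·0.86 + 0.03·0.97) / (0.11)²
  = (2.318)² · (0.1204 + 0.0291) / 0.0121
  = 5.3731 · 0.1495 / 0.0121
  = 66.39
Round up → n = 67 per group.

n = 67 per group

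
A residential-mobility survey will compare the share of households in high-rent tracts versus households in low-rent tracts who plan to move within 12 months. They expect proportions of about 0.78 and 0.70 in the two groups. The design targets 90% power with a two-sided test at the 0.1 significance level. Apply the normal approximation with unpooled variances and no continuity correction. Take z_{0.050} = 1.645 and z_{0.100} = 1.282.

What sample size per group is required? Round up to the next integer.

n = 511 per group

n = (z_{α/2} + z_β)² · [p₁(1−p₁) + p₂(1−p₂)] / (p₁ − p₂)²
  = (1.645 + 1.282)² · (0.78·0.22 + 0.70·0.30) / (0.08)²
  = (2.927)² · (0.1716 + 0.2100) / 0.0064
  = 8.5673 · 0.3816 / 0.0064
  = 510.83
Round up → n = 511 per group.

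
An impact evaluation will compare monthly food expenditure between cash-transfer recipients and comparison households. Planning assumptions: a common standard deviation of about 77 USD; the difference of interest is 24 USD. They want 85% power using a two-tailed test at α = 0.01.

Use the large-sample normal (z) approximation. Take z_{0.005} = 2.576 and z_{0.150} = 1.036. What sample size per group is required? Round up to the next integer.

n = (z_{α/2} + z_β)² · (σ₁² + σ₂²) / δ²
  = (2.576 + 1.036)² · (2·77² = 11858) / 24²
  = 13.0465 · 11858 / 576
  = 268.59
Round up → n = 269 per group.

n = 269 per group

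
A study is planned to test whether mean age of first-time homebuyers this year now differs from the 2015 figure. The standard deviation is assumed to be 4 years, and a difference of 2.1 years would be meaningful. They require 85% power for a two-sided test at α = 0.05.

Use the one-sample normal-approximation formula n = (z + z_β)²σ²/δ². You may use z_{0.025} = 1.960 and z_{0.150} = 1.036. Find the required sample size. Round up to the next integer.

n = (z_{α/2} + z_β)² · σ² / δ²
  = (1.960 + 1.036)² · 4² / 2.1²
  = 8.9760 · 16 / 4.41
  = 32.57
Round up → n = 33.

n = 33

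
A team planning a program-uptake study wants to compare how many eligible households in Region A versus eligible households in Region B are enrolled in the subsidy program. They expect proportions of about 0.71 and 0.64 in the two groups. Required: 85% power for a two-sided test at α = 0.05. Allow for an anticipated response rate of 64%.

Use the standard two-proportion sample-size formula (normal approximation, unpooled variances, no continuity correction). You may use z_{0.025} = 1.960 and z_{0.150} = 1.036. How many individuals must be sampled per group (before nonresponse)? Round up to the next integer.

n = (z_{α/2} + z_β)² · [p₁(1−p₁) + p₂(1−p₂)] / (p₁ − p₂)²
  = (1.960 + 1.036)² · (0.71·0.29 + 0.64·0.36) / (0.07)²
  = (2.996)² · (0.2059 + 0.2304) / 0.0049
  = 8.9760 · 0.4363 / 0.0049
  = 799.23
Adjust for 64% response: 799.23 / 0.64 = 1248.80.
Round up → n = 1249 per group.

n = 1249 per group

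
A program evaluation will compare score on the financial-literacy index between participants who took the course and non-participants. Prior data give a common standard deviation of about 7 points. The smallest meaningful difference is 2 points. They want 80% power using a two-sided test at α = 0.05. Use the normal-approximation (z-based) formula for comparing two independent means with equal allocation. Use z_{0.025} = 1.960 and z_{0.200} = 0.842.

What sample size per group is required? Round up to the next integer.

n = 193 per group

n = (z_{α/2} + z_β)² · (σ₁² + σ₂²) / δ²
  = (1.960 + 0.842)² · (2·7² = 98) / 2²
  = 7.8512 · 98 / 4
  = 192.35
Round up → n = 193 per group.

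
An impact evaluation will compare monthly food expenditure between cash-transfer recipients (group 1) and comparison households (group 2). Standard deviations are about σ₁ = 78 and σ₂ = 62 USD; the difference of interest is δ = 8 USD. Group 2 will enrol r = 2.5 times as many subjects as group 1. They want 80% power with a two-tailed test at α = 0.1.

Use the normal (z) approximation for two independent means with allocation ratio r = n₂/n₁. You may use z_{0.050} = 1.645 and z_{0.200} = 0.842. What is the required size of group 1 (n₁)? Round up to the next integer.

n₁ = 737

n₁ = (z_{α/2} + z_β)² · (σ₁² + σ₂²/r) / δ²
   = (1.645 + 0.842)² · (78² + 62²/2.5) / 8²
   = 6.1852 · (6084 + 1537.6) / 64
   = 6.1852 · 7621.6 / 64
   = 736.58
Round up → n₁ = 737; n₂ = r·n₁ = 2.5 × 737 = 1843.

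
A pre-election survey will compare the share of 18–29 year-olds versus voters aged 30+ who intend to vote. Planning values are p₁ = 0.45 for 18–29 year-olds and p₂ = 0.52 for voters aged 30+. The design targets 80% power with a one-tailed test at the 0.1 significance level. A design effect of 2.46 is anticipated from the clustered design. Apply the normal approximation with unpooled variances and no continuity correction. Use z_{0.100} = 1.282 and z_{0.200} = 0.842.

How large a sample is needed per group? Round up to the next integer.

n = 1126 per group

n = (z_α + z_β)² · [p₁(1−p₁) + p₂(1−p₂)] / (p₁ − p₂)²
  = (1.282 + 0.842)² · (0.45·0.55 + 0.52·0.48) / (-0.07)²
  = (2.124)² · (0.2475 + 0.2496) / 0.0049
  = 4.5114 · 0.4971 / 0.0049
  = 457.67
Design effect: 2.46 × 457.67 = 1125.88.
Round up → n = 1126 per group.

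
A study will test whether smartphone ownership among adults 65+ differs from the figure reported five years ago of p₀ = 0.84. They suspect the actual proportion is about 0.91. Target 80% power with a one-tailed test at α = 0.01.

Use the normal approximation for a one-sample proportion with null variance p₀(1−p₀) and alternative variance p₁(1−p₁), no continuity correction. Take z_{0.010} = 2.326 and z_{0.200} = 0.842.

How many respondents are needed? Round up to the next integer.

n = 245

n = [z_α·√(p₀q₀) + z_β·√(p₁q₁)]² / (p₁ − p₀)²
  = [2.326·√(0.84·0.16) + 0.842·√(0.91·0.09)]² / (0.07)²
  = [2.326·0.3666 + 0.842·0.2862]² / 0.0049
  = [1.0937]² / 0.0049
  = 244.11
Round up → n = 245.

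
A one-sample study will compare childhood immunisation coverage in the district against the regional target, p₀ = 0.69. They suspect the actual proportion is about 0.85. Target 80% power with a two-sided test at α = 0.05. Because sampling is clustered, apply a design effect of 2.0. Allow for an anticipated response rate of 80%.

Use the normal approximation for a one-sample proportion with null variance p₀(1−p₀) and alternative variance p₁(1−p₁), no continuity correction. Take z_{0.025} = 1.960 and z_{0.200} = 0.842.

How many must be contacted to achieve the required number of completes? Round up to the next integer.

n = [z_{α/2}·√(p₀q₀) + z_β·√(p₁q₁)]² / (p₁ − p₀)²
  = [1.960·√(0.69·0.31) + 0.842·√(0.85·0.15)]² / (0.16)²
  = [1.960·0.4625 + 0.842·0.3571]² / 0.0256
  = [1.2071]² / 0.0256
  = 56.92
Design effect: 2.0 × 56.92 = 113.84.
Adjust for 80% response: 113.84 / 0.80 = 142.30.
Round up → n = 143.

n = 143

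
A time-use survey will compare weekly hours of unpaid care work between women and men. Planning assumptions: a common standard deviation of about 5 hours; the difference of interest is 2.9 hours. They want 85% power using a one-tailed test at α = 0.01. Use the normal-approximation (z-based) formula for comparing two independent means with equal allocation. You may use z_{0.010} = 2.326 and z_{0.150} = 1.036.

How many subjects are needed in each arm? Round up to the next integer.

n = (z_α + z_β)² · (σ₁² + σ₂²) / δ²
  = (2.326 + 1.036)² · (2·5² = 50) / 2.9²
  = 11.3030 · 50 / 8.41
  = 67.20
Round up → n = 68 per group.

n = 68 per group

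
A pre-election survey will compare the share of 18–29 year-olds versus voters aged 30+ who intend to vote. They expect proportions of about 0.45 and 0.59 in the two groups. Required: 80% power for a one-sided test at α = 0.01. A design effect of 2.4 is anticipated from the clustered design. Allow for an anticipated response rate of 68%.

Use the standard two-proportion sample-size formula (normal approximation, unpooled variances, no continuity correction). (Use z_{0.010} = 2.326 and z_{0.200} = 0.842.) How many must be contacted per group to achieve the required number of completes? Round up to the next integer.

n = (z_α + z_β)² · [p₁(1−p₁) + p₂(1−p₂)] / (p₁ − p₂)²
  = (2.326 + 0.842)² · (0.45·0.55 + 0.59·0.41) / (-0.14)²
  = (3.168)² · (0.2475 + 0.2419) / 0.0196
  = 10.0362 · 0.4894 / 0.0196
  = 250.60
Design effect: 2.4 × 250.60 = 601.44.
Adjust for 68% response: 601.44 / 0.68 = 884.46.
Round up → n = 885 per group.

n = 885 per group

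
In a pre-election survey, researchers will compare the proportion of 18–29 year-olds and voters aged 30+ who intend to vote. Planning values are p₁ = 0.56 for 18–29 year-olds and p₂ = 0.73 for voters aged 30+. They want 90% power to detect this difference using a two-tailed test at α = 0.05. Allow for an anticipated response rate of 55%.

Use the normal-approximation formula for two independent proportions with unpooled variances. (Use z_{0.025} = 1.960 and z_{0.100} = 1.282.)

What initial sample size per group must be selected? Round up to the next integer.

n = (z_{α/2} + z_β)² · [p₁(1−p₁) + p₂(1−p₂)] / (p₁ − p₂)²
  = (1.960 + 1.282)² · (0.56·0.44 + 0.73·0.27) / (-0.17)²
  = (3.242)² · (0.2464 + 0.1971) / 0.0289
  = 10.5106 · 0.4435 / 0.0289
  = 161.30
Adjust for 55% response: 161.30 / 0.55 = 293.26.
Round up → n = 294 per group.

n = 294 per group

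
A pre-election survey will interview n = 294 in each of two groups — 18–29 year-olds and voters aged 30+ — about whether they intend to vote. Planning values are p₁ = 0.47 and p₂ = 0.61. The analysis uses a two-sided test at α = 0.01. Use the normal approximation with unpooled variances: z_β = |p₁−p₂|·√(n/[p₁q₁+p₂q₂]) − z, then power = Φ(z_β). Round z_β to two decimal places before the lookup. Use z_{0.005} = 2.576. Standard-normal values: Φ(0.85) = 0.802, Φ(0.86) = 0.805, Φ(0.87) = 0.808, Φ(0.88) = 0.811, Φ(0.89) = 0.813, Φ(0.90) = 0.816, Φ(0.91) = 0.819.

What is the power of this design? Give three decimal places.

z_β = |p₁−p₂|·√(n/[p₁q₁+p₂q₂]) − z_{α/2}
    = 0.14 · √(294/0.4870) − 2.576
    = 0.14 · 24.5702 − 2.576
    = 3.4398 − 2.576 = 0.8638 → 0.86
Power = Φ(0.86) = 0.805.

Power ≈ 0.805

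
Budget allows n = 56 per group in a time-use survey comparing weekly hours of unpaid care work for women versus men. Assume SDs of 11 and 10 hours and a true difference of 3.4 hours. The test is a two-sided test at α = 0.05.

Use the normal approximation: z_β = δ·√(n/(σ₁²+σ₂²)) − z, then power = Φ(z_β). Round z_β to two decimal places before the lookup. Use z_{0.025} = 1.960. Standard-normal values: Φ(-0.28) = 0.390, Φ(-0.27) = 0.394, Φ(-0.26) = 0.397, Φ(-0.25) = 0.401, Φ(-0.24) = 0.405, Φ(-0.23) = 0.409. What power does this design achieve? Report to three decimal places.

Power ≈ 0.401

z_β = δ·√(n/(σ₁²+σ₂²)) − z_{α/2}
    = 3.4 · √(56/221) − 1.960
    = 3.4 · 0.50338 − 1.960
    = 1.7115 − 1.960 = -0.2485 → -0.25
Power = Φ(-0.25) = 0.401.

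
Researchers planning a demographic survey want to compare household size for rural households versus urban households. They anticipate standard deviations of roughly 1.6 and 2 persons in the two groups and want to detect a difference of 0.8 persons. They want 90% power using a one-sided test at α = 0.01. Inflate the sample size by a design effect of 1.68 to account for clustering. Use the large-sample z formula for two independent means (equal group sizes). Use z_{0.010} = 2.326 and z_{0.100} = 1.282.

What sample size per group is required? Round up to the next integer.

n = 225 per group

n = (z_α + z_β)² · (σ₁² + σ₂²) / δ²
  = (2.326 + 1.282)² · (1.6² + 2² = 6.56) / 0.8²
  = 13.0177 · 6.56 / 0.64
  = 133.43
Design effect: 1.68 × 133.43 = 224.16.
Round up → n = 225 per group.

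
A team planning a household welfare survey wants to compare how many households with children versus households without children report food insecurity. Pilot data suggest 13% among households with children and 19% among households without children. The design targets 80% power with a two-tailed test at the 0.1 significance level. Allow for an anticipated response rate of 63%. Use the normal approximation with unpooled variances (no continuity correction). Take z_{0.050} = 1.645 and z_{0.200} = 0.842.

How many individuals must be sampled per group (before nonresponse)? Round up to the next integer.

n = 729 per group

n = (z_{α/2} + z_β)² · [p₁(1−p₁) + p₂(1−p₂)] / (p₁ − p₂)²
  = (1.645 + 0.842)² · (0.13·0.87 + 0.19·0.81) / (-0.06)²
  = (2.487)² · (0.1131 + 0.1539) / 0.0036
  = 6.1852 · 0.2670 / 0.0036
  = 458.73
Adjust for 63% response: 458.73 / 0.63 = 728.15.
Round up → n = 729 per group.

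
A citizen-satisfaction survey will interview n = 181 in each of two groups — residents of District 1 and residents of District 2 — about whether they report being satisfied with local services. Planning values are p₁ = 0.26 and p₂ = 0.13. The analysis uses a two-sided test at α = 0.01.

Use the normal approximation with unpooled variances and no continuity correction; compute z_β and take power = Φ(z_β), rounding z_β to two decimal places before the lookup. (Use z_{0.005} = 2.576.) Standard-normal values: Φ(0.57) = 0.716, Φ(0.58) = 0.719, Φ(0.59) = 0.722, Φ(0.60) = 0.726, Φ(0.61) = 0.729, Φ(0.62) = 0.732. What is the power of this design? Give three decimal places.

Power ≈ 0.722

z_β = |p₁−p₂|·√(n/[p₁q₁+p₂q₂]) − z_{α/2}
    = 0.13 · √(181/0.3055) − 2.576
    = 0.13 · 24.3407 − 2.576
    = 3.1643 − 2.576 = 0.5883 → 0.59
Power = Φ(0.59) = 0.722.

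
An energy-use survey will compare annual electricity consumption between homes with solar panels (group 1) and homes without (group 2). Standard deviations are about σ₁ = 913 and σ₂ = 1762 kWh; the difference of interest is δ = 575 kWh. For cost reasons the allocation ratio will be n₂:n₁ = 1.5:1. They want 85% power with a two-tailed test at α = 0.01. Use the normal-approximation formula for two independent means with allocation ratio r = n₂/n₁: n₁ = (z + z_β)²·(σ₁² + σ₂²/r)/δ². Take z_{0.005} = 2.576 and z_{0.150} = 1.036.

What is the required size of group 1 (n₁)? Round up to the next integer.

n₁ = (z_{α/2} + z_β)² · (σ₁² + σ₂²/r) / δ²
   = (2.576 + 1.036)² · (913² + 1762²/1.5) / 575²
   = 13.0465 · (833569 + 2069762.7) / 330625
   = 13.0465 · 2903331.7 / 330625
   = 114.57
Round up → n₁ = 115; n₂ = r·n₁ = 1.5 × 115 = 173.

n₁ = 115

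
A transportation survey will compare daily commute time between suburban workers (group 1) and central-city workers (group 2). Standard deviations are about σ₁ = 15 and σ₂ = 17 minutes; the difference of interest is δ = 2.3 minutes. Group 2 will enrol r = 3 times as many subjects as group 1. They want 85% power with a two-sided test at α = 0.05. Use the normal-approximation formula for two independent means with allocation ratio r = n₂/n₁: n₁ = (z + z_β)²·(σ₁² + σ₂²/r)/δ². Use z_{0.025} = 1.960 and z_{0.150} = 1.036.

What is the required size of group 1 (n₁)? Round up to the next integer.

n₁ = (z_{α/2} + z_β)² · (σ₁² + σ₂²/r) / δ²
   = (1.960 + 1.036)² · (15² + 17²/3) / 2.3²
   = 8.9760 · (225 + 96.3333) / 5.29
   = 8.9760 · 321.3333 / 5.29
   = 545.23
Round up → n₁ = 546; n₂ = r·n₁ = 3 × 546 = 1638.

n₁ = 546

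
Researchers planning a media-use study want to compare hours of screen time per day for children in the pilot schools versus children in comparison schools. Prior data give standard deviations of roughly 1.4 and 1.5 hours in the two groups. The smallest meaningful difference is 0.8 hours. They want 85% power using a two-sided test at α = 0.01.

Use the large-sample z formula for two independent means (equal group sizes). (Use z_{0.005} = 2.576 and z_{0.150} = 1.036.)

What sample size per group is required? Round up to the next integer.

n = 86 per group

n = (z_{α/2} + z_β)² · (σ₁² + σ₂²) / δ²
  = (2.576 + 1.036)² · (1.4² + 1.5² = 4.21) / 0.8²
  = 13.0465 · 4.21 / 0.64
  = 85.82
Round up → n = 86 per group.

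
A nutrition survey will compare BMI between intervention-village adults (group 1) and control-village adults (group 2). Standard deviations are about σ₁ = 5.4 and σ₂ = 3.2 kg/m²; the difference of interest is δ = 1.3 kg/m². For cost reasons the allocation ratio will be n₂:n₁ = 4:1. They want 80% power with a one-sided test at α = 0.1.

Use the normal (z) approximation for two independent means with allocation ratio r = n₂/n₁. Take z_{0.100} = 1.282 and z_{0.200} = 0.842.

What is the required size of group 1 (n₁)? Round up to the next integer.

n₁ = 85

n₁ = (z_α + z_β)² · (σ₁² + σ₂²/r) / δ²
   = (1.282 + 0.842)² · (5.4² + 3.2²/4) / 1.3²
   = 4.5114 · (29.16 + 2.56) / 1.69
   = 4.5114 · 31.72 / 1.69
   = 84.68
Round up → n₁ = 85; n₂ = r·n₁ = 4 × 85 = 340.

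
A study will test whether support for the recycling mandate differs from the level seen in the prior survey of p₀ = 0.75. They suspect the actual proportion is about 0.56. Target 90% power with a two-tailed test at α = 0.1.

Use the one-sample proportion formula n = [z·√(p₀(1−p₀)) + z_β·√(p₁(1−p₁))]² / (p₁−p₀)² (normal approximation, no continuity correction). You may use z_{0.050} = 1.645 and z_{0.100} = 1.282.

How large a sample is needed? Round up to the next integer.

n = [z_{α/2}·√(p₀q₀) + z_β·√(p₁q₁)]² / (p₁ − p₀)²
  = [1.645·√(0.75·0.25) + 1.282·√(0.56·0.44)]² / (-0.19)²
  = [1.645·0.4330 + 1.282·0.4964]² / 0.0361
  = [1.3487]² / 0.0361
  = 50.39
Round up → n = 51.

n = 51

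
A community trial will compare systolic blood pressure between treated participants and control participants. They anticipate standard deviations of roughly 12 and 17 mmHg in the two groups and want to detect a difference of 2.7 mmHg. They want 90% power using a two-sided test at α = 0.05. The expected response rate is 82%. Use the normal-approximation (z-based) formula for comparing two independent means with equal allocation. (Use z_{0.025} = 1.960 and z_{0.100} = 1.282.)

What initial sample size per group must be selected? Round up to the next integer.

n = (z_{α/2} + z_β)² · (σ₁² + σ₂²) / δ²
  = (1.960 + 1.282)² · (12² + 17² = 433) / 2.7²
  = 10.5106 · 433 / 7.29
  = 624.29
Adjust for 82% response: 624.29 / 0.82 = 761.33.
Round up → n = 762 per group.

n = 762 per group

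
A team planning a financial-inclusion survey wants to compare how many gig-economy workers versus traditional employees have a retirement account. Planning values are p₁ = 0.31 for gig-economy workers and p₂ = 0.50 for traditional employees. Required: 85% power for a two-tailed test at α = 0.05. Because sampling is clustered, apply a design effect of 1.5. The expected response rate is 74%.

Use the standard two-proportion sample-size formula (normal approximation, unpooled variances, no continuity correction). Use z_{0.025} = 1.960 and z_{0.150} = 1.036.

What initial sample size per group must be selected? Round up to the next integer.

n = (z_{α/2} + z_β)² · [p₁(1−p₁) + p₂(1−p₂)] / (p₁ − p₂)²
  = (1.960 + 1.036)² · (0.31·0.69 + 0.50·0.50) / (-0.19)²
  = (2.996)² · (0.2139 + 0.2500) / 0.0361
  = 8.9760 · 0.4639 / 0.0361
  = 115.35
Design effect: 1.5 × 115.35 = 173.02.
Adjust for 74% response: 173.02 / 0.74 = 233.81.
Round up → n = 234 per group.

n = 234 per group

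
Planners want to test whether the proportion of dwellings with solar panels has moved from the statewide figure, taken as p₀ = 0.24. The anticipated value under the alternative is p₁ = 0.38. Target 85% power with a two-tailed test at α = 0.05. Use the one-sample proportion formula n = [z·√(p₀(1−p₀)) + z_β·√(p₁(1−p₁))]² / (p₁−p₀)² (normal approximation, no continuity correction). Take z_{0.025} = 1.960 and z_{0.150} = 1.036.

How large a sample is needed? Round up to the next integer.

n = 92

n = [z_{α/2}·√(p₀q₀) + z_β·√(p₁q₁)]² / (p₁ − p₀)²
  = [1.960·√(0.24·0.76) + 1.036·√(0.38·0.62)]² / (0.14)²
  = [1.960·0.4271 + 1.036·0.4854]² / 0.0196
  = [1.3399]² / 0.0196
  = 91.60
Round up → n = 92.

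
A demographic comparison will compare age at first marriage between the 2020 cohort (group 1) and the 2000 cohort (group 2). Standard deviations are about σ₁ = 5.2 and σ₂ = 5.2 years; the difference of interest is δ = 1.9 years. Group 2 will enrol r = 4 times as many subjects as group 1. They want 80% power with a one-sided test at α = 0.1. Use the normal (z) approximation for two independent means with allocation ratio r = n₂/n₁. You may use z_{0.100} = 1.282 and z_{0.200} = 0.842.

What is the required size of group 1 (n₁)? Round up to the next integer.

n₁ = 43

n₁ = (z_α + z_β)² · (σ₁² + σ₂²/r) / δ²
   = (1.282 + 0.842)² · (5.2² + 5.2²/4) / 1.9²
   = 4.5114 · (27.04 + 6.76) / 3.61
   = 4.5114 · 33.8 / 3.61
   = 42.24
Round up → n₁ = 43; n₂ = r·n₁ = 4 × 43 = 172.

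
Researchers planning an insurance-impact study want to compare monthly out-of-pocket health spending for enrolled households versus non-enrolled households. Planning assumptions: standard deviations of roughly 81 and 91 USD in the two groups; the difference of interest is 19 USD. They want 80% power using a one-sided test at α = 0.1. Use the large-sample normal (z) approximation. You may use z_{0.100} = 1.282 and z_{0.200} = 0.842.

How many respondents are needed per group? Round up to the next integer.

n = (z_α + z_β)² · (σ₁² + σ₂²) / δ²
  = (1.282 + 0.842)² · (81² + 91² = 14842) / 19²
  = 4.5114 · 14842 / 361
  = 185.48
Round up → n = 186 per group.

n = 186 per group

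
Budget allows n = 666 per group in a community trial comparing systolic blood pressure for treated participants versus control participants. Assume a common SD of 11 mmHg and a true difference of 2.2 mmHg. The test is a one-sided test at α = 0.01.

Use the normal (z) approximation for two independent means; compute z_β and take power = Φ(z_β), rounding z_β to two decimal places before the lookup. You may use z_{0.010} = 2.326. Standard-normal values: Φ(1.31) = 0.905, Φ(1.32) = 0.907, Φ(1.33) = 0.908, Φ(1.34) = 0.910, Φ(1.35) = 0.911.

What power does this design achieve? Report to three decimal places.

Power ≈ 0.907

z_β = δ·√(n/(σ₁²+σ₂²)) − z_α
    = 2.2 · √(666/242) − 2.326
    = 2.2 · 1.65894 − 2.326
    = 3.6497 − 2.326 = 1.3237 → 1.32
Power = Φ(1.32) = 0.907.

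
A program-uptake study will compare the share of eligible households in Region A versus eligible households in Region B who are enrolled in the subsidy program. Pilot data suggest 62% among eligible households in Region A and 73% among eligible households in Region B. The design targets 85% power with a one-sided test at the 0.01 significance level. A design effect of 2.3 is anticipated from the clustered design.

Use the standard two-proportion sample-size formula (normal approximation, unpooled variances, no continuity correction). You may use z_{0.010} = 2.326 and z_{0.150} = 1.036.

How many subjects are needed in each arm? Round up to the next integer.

n = 930 per group

n = (z_α + z_β)² · [p₁(1−p₁) + p₂(1−p₂)] / (p₁ − p₂)²
  = (2.326 + 1.036)² · (0.62·0.38 + 0.73·0.27) / (-0.11)²
  = (3.362)² · (0.2356 + 0.1971) / 0.0121
  = 11.3030 · 0.4327 / 0.0121
  = 404.20
Design effect: 2.3 × 404.20 = 929.66.
Round up → n = 930 per group.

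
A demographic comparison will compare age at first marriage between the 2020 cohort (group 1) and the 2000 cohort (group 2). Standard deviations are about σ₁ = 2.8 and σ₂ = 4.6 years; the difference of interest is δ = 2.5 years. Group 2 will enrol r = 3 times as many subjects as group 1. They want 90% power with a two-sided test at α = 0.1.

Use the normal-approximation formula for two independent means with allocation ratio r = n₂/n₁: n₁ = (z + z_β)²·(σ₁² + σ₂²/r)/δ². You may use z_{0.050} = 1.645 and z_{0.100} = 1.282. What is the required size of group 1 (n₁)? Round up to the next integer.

n₁ = 21

n₁ = (z_{α/2} + z_β)² · (σ₁² + σ₂²/r) / δ²
   = (1.645 + 1.282)² · (2.8² + 4.6²/3) / 2.5²
   = 8.5673 · (7.84 + 7.0533) / 6.25
   = 8.5673 · 14.8933 / 6.25
   = 20.42
Round up → n₁ = 21; n₂ = r·n₁ = 3 × 21 = 63.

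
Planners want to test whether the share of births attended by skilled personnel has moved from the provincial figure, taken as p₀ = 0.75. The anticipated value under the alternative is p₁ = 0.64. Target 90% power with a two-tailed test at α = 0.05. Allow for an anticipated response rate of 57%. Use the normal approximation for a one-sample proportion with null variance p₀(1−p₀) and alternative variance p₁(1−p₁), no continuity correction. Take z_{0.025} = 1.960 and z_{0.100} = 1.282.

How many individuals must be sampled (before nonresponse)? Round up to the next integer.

n = 311

n = [z_{α/2}·√(p₀q₀) + z_β·√(p₁q₁)]² / (p₁ − p₀)²
  = [1.960·√(0.75·0.25) + 1.282·√(0.64·0.36)]² / (-0.11)²
  = [1.960·0.4330 + 1.282·0.4800]² / 0.0121
  = [1.4641]² / 0.0121
  = 177.15
Adjust for 57% response: 177.15 / 0.57 = 310.79.
Round up → n = 311.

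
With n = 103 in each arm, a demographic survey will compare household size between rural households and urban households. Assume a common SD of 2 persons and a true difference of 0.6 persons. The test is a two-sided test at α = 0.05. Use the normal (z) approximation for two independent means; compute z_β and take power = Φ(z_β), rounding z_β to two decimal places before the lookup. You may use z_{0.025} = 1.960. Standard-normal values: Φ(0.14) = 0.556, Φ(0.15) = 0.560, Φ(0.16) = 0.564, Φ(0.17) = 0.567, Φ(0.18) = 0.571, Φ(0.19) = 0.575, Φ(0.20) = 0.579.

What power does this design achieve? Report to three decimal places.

z_β = δ·√(n/(σ₁²+σ₂²)) − z_{α/2}
    = 0.6 · √(103/8) − 1.960
    = 0.6 · 3.58818 − 1.960
    = 2.1529 − 1.960 = 0.1929 → 0.19
Power = Φ(0.19) = 0.575.

Power ≈ 0.575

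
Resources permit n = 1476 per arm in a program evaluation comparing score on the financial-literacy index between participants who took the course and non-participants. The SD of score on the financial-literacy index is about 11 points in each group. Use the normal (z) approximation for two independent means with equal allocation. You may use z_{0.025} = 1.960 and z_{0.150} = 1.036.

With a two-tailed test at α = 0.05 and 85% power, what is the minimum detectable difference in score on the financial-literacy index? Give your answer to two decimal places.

δ = (z_{α/2} + z_β) · √((σ₁²+σ₂²)/n)
  = (1.960 + 1.036) · √(242/1476)
  = 2.996 · √0.16396
  = 2.996 · 0.4049
  = 1.2131

Minimum detectable difference ≈ 1.21 points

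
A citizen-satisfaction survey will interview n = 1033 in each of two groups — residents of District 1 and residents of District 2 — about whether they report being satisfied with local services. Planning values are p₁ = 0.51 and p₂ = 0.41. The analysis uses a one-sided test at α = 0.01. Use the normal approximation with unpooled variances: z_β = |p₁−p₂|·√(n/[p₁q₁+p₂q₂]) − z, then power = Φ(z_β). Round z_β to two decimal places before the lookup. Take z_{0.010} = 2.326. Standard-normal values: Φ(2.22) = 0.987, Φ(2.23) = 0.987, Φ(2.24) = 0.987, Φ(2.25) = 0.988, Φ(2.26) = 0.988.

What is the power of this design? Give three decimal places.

Power ≈ 0.988

z_β = |p₁−p₂|·√(n/[p₁q₁+p₂q₂]) − z_α
    = 0.10 · √(1033/0.4918) − 2.326
    = 0.10 · 45.8306 − 2.326
    = 4.5831 − 2.326 = 2.2571 → 2.26
Power = Φ(2.26) = 0.988.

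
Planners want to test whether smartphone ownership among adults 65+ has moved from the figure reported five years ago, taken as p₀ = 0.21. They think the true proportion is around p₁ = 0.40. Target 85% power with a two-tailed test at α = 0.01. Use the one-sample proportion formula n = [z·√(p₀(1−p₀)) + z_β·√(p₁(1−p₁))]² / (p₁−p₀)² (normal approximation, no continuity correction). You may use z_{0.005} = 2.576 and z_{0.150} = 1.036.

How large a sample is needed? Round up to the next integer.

n = [z_{α/2}·√(p₀q₀) + z_β·√(p₁q₁)]² / (p₁ − p₀)²
  = [2.576·√(0.21·0.79) + 1.036·√(0.40·0.60)]² / (0.19)²
  = [2.576·0.4073 + 1.036·0.4899]² / 0.0361
  = [1.5568]² / 0.0361
  = 67.13
Round up → n = 68.

n = 68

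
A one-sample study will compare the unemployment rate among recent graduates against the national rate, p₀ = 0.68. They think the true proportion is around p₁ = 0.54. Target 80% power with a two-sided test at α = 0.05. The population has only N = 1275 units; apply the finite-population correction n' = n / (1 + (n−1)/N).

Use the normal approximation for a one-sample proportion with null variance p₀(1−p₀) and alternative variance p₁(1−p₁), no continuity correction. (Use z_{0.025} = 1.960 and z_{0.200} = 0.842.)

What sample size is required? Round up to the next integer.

n = [z_{α/2}·√(p₀q₀) + z_β·√(p₁q₁)]² / (p₁ − p₀)²
  = [1.960·√(0.68·0.32) + 0.842·√(0.54·0.46)]² / (-0.14)²
  = [1.960·0.4665 + 0.842·0.4984]² / 0.0196
  = [1.3339]² / 0.0196
  = 90.79
Finite-population correction (N = 1275): 90.79 / (1 + (90.79 − 1)/1275) = 84.81.
Round up → n = 85.

n = 85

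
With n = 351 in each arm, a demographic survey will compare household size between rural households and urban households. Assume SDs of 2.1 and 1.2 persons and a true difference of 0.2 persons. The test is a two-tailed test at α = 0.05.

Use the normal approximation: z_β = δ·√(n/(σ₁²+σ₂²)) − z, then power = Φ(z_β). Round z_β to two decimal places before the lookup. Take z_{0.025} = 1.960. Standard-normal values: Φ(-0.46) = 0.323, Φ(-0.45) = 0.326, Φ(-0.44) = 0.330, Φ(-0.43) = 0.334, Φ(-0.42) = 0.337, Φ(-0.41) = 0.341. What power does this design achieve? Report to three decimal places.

Power ≈ 0.341

z_β = δ·√(n/(σ₁²+σ₂²)) − z_{α/2}
    = 0.2 · √(351/5.85) − 1.960
    = 0.2 · 7.74597 − 1.960
    = 1.5492 − 1.960 = -0.4108 → -0.41
Power = Φ(-0.41) = 0.341.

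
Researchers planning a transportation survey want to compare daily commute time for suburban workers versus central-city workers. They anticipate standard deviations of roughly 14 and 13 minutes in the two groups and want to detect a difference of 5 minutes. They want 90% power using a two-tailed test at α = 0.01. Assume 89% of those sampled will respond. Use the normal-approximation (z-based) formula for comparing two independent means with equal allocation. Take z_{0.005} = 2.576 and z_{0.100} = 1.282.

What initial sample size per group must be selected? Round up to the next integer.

n = 245 per group

n = (z_{α/2} + z_β)² · (σ₁² + σ₂²) / δ²
  = (2.576 + 1.282)² · (14² + 13² = 365) / 5²
  = 14.8842 · 365 / 25
  = 217.31
Adjust for 89% response: 217.31 / 0.89 = 244.17.
Round up → n = 245 per group.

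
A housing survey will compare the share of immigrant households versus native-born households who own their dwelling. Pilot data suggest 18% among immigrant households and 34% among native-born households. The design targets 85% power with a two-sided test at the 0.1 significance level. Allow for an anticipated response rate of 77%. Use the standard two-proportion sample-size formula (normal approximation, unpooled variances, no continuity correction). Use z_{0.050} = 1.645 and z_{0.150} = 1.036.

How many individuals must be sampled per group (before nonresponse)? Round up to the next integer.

n = 136 per group

n = (z_{α/2} + z_β)² · [p₁(1−p₁) + p₂(1−p₂)] / (p₁ − p₂)²
  = (1.645 + 1.036)² · (0.18·0.82 + 0.34·0.66) / (-0.16)²
  = (2.681)² · (0.1476 + 0.2244) / 0.0256
  = 7.1878 · 0.3720 / 0.0256
  = 104.45
Adjust for 77% response: 104.45 / 0.77 = 135.65.
Round up → n = 136 per group.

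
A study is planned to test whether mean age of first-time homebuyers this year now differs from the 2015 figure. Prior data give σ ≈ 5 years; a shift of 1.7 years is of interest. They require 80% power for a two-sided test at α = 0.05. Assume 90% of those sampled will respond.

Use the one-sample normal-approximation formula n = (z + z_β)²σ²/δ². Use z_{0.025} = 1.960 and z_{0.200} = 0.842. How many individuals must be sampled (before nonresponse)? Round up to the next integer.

n = 76

n = (z_{α/2} + z_β)² · σ² / δ²
  = (1.960 + 0.842)² · 5² / 1.7²
  = 7.8512 · 25 / 2.89
  = 67.92
Adjust for 90% response: 67.92 / 0.90 = 75.46.
Round up → n = 76.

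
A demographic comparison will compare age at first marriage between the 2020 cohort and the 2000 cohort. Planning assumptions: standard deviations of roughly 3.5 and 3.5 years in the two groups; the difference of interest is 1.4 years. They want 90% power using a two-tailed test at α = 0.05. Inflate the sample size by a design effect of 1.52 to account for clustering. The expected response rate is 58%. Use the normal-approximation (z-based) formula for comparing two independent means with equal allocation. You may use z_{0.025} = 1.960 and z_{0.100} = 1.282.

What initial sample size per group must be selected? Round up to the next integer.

n = 345 per group

n = (z_{α/2} + z_β)² · (σ₁² + σ₂²) / δ²
  = (1.960 + 1.282)² · (3.5² + 3.5² = 24.5) / 1.4²
  = 10.5106 · 24.5 / 1.96
  = 131.38
Design effect: 1.52 × 131.38 = 199.70.
Adjust for 58% response: 199.70 / 0.58 = 344.31.
Round up → n = 345 per group.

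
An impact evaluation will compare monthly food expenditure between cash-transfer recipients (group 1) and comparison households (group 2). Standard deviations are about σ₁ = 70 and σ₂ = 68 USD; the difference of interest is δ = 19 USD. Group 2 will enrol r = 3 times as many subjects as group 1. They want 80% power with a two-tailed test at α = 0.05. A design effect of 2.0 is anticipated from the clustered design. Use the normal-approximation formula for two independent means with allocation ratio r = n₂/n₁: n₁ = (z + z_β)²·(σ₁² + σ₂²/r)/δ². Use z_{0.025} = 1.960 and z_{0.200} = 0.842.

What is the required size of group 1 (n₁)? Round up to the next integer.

n₁ = 281

n₁ = (z_{α/2} + z_β)² · (σ₁² + σ₂²/r) / δ²
   = (1.960 + 0.842)² · (70² + 68²/3) / 19²
   = 7.8512 · (4900 + 1541.3) / 361
   = 7.8512 · 6441.3 / 361
   = 140.09
Design effect: 2.0 × 140.09 = 280.18.
Round up → n₁ = 281; n₂ = r·n₁ = 3 × 281 = 843.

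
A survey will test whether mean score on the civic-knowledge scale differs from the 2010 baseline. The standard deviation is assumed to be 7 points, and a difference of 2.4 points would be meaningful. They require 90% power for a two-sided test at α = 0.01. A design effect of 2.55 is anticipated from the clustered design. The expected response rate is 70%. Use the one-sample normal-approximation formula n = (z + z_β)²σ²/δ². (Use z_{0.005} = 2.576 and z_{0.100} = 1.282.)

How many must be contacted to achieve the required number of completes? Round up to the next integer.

n = (z_{α/2} + z_β)² · σ² / δ²
  = (2.576 + 1.282)² · 7² / 2.4²
  = 14.8842 · 49 / 5.76
  = 126.62
Design effect: 2.55 × 126.62 = 322.88.
Adjust for 70% response: 322.88 / 0.70 = 461.25.
Round up → n = 462.

n = 462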